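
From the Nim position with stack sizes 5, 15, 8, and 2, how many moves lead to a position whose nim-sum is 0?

0

Compute the nim-sum pairwise:
5 XOR 15 = 10
10 XOR 8 = 2
2 XOR 2 = 0
The nim-sum is already 0, so every move leaves a nonzero nim-sum — there are no winning moves.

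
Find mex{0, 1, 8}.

2

The values 0, 1 are all present; 2 is the first non-negative integer missing from the set.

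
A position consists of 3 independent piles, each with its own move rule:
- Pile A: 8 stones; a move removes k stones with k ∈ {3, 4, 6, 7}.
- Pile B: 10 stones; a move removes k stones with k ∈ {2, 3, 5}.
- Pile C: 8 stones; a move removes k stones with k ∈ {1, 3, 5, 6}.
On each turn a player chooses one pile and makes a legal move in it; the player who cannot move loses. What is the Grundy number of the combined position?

1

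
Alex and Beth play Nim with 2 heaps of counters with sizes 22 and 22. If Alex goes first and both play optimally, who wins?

Write each in binary and XOR column by column:
  10110  (22)
  10110  (22)
  -----
  00000  (0)
The nim-sum is 0, so this is a P-position: the player to move is in a losing position under optimal play; Alex is about to move from it and so loses — Beth wins.

Beth wins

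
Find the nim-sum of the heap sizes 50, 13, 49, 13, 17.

18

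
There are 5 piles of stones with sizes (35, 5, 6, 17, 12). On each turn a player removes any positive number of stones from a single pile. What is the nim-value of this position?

Bitwise XOR of the heap sizes:
  100011  (35)
  000101  (5)
  000110  (6)
  010001  (17)
  001100  (12)
  ------
  111101  (61)

61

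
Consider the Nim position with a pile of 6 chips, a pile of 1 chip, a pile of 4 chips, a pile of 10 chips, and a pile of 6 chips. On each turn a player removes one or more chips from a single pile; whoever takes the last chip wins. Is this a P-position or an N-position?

N-position

Compute the nim-sum pairwise:
6 ^ 1 = 7
7 ^ 4 = 3
3 ^ 10 = 9
9 ^ 6 = 15
The nim-sum is 15 ≠ 0, so this is an N-position: the player to move can win.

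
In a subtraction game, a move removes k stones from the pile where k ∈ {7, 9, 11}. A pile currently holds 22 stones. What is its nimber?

0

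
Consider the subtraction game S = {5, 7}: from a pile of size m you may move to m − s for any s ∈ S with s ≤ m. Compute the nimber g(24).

Build the Grundy sequence with g(k) = mex{g(k−s) : s ∈ {5, 7}, s ≤ k}:
k:     0  1  2  3  4  5  6  7  8  9 10 11 12 13 14 15 16 17 18 19 20 21 22 23 24
g(k):  0  0  0  0  0  1  1  1  1  1  2  2  0  0  0  0  0  1  1  1  1  1  2  2  0
So g(24) = 0.

0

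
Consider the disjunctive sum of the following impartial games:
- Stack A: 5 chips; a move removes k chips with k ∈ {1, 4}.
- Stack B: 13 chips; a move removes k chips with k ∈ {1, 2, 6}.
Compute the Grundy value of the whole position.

3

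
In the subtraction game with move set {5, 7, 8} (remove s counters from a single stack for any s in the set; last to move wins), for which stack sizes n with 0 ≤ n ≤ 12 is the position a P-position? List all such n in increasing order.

0, 1, 2, 3, 4

Grundy values for subtraction set {5, 7, 8}:
g(0) = mex{} = 0
g(1) = mex{} = 0
g(2) = mex{} = 0
g(3) = mex{} = 0
g(4) = mex{} = 0
g(5) = mex{0} = 1
g(6) = mex{0} = 1
g(7) = mex{0} = 1
g(8) = mex{0} = 1
g(9) = mex{0} = 1
g(10) = mex{0,1} = 2
g(11) = mex{0,1} = 2
g(12) = mex{0,1} = 2
The P-positions (g = 0) in 0..12 are 0, 1, 2, 3, 4.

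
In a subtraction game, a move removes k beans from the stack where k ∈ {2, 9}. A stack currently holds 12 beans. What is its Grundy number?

Build the Grundy sequence with g(k) = mex{g(k−s) : s ∈ {2, 9}, s ≤ k}:
g(0) = mex{} = 0
g(1) = mex{} = 0
g(2) = mex{0} = 1
g(3) = mex{0} = 1
g(4) = mex{1} = 0
g(5) = mex{1} = 0
g(6) = mex{0} = 1
g(7) = mex{0} = 1
g(8) = mex{1} = 0
g(9) = mex{0,1} = 2
g(10) = mex{0} = 1
g(11) = mex{1,2} = 0
g(12) = mex{1} = 0
So g(12) = 0.

0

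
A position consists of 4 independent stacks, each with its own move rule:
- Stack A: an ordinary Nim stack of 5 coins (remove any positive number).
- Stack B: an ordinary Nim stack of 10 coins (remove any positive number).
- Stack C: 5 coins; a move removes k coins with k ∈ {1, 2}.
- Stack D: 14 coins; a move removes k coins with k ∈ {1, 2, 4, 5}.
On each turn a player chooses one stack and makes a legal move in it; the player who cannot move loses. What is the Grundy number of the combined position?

15

Stack A is a plain Nim stack of size 5, so its Grundy value is 5.
Stack B is a plain Nim stack of size 10, so its Grundy value is 10.
For stack C, compute g(0), g(1), … with moves {1, 2}:
k:     0  1  2  3  4  5
g(k):  0  1  2  0  1  2
So g(5) = 2.
Grundy values for stack D (subtraction set {1, 2, 4, 5}):
g(0) = mex{} = 0
g(1) = mex{0} = 1
g(2) = mex{0,1} = 2
g(3) = mex{1,2} = 0
g(4) = mex{0,2} = 1
g(5) = mex{0,1} = 2
g(6) = mex{1,2} = 0
g(7) = mex{0,2} = 1
g(8) = mex{0,1} = 2
g(9) = mex{1,2} = 0
g(10) = mex{0,2} = 1
g(11) = mex{0,1} = 2
g(12) = mex{1,2} = 0
g(13) = mex{0,2} = 1
g(14) = mex{0,1} = 2
So g(14) = 2.
The value of a disjunctive sum is the nim-sum of the parts.
Combined value = 5 XOR 10 XOR 2 XOR 2 = 15.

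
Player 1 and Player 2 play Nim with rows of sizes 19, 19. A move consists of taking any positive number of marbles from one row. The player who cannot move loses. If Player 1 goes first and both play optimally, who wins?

Player 2 wins

Compute the nim-sum pairwise:
19 XOR 19 = 0
The nim-sum is 0, so this is a P-position: the player to move is in a losing position under optimal play; Player 1 is about to move from it and so loses — Player 2 wins.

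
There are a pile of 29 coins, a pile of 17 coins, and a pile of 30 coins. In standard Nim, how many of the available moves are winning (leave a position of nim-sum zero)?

3

Compute the nim-sum pairwise:
29 ⊕ 17 = 12
12 ⊕ 30 = 18
The overall nim-sum is X = 18. A pile of size p has a winning move iff p XOR X < p (reduce it to p XOR X).
  29: 29 XOR 18 = 15 < 29 — winning move (to 15).
  17: 17 XOR 18 = 3 < 17 — winning move (to 3).
  30: 30 XOR 18 = 12 < 30 — winning move (to 12).
That gives 3 winning moves.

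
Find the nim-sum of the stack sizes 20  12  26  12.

14

Nim-sum: 20 XOR 12 XOR 26 XOR 12 = 14.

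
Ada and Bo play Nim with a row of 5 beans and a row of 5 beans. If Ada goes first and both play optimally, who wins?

Compute the nim-sum pairwise:
5 ^ 5 = 0
The nim-sum is 0, so this is a P-position: the player to move is in a losing position under optimal play; Ada is about to move from it and so loses — Bo wins.

Bo wins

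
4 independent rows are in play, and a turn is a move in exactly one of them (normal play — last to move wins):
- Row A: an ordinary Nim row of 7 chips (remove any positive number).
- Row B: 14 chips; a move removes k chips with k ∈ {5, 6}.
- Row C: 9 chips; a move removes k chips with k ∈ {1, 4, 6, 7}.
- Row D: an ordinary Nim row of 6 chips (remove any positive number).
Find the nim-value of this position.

3

Row A is a plain Nim row of size 7, so its Grundy value is 7.
Build the Grundy sequence for row B with g(k) = mex{g(k−s) : s ∈ {5, 6}, s ≤ k}:
g(0) = mex{} = 0
g(1) = mex{} = 0
g(2) = mex{} = 0
g(3) = mex{} = 0
g(4) = mex{} = 0
g(5) = mex{0} = 1
g(6) = mex{0} = 1
g(7) = mex{0} = 1
g(8) = mex{0} = 1
g(9) = mex{0} = 1
g(10) = mex{0,1} = 2
g(11) = mex{1} = 0
g(12) = mex{1} = 0
g(13) = mex{1} = 0
g(14) = mex{1} = 0
So g(14) = 0.
Build the Grundy sequence for row C with g(k) = mex{g(k−s) : s ∈ {1, 4, 6, 7}, s ≤ k}:
k:     0  1  2  3  4  5  6  7  8  9
g(k):  0  1  0  1  2  0  1  2  3  2
So g(9) = 2.
Row D is a plain Nim row of size 6, so its Grundy value is 6.
By the Sprague-Grundy theorem, the Grundy value of a sum of independent games is the XOR of the component values.
Combined value = 7 ⊕ 0 ⊕ 2 ⊕ 6 = 3.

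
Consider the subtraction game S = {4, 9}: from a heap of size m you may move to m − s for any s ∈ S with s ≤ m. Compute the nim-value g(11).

2

Compute g(0), g(1), … for moves {4, 9}:
g(0) = mex{} = 0
g(1) = mex{} = 0
g(2) = mex{} = 0
g(3) = mex{} = 0
g(4) = mex{0} = 1
g(5) = mex{0} = 1
g(6) = mex{0} = 1
g(7) = mex{0} = 1
g(8) = mex{1} = 0
g(9) = mex{0,1} = 2
g(10) = mex{0,1} = 2
g(11) = mex{0,1} = 2
So g(11) = 2.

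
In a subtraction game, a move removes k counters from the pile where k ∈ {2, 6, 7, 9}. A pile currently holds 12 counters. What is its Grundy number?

Grundy values for subtraction set {2, 6, 7, 9}:
k:     0  1  2  3  4  5  6  7  8  9 10 11 12
g(k):  0  0  1  1  0  0  1  1  2  2  3  3  2
So g(12) = 2.

2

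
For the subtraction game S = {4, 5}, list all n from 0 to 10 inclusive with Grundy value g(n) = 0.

0, 1, 2, 3, 9, 10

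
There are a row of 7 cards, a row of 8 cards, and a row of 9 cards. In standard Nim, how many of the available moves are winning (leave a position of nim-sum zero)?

Compute the nim-sum pairwise:
7 ^ 8 = 15
15 ^ 9 = 6
The overall nim-sum is X = 6. A row of size p has a winning move iff p XOR X < p (reduce it to p XOR X).
  7: 7 XOR 6 = 1 < 7 — winning move (to 1).
  8: 8 XOR 6 = 14 ≥ 8 — no move.
  9: 9 XOR 6 = 15 ≥ 9 — no move.
That gives 1 winning move.

1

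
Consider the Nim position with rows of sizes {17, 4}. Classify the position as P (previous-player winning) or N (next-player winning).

Compute the nim-sum pairwise:
17 ⊕ 4 = 21
The nim-sum is 21 ≠ 0, so this is an N-position: the player to move can win.

N-position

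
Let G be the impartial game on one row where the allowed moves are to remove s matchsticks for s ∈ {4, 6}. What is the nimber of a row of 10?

0

Grundy values for subtraction set {4, 6}:
g(0) = mex{} = 0
g(1) = mex{} = 0
g(2) = mex{} = 0
g(3) = mex{} = 0
g(4) = mex{0} = 1
g(5) = mex{0} = 1
g(6) = mex{0} = 1
g(7) = mex{0} = 1
g(8) = mex{0,1} = 2
g(9) = mex{0,1} = 2
g(10) = mex{1} = 0
So g(10) = 0.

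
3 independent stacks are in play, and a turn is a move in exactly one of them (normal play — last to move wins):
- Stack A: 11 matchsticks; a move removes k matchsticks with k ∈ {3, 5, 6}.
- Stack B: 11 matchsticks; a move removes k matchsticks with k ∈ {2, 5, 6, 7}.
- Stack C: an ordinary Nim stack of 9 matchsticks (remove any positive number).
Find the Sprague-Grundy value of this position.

10

Build the Grundy sequence for stack A with g(k) = mex{g(k−s) : s ∈ {3, 5, 6}, s ≤ k}:
k:     0  1  2  3  4  5  6  7  8  9 10 11
g(k):  0  0  0  1  1  1  2  2  2  0  0  0
So g(11) = 0.
Build the Grundy sequence for stack B with g(k) = mex{g(k−s) : s ∈ {2, 5, 6, 7}, s ≤ k}:
g(0) = mex{} = 0
g(1) = mex{} = 0
g(2) = mex{0} = 1
g(3) = mex{0} = 1
g(4) = mex{1} = 0
g(5) = mex{0,1} = 2
g(6) = mex{0} = 1
g(7) = mex{0,1,2} = 3
g(8) = mex{0,1} = 2
g(9) = mex{0,1,3} = 2
g(10) = mex{0,1,2} = 3
g(11) = mex{0,1,2} = 3
So g(11) = 3.
Stack C is a plain Nim stack of size 9, so its Grundy value is 9.
By the Sprague-Grundy theorem, the Grundy value of a sum of independent games is the XOR of the component values.
Combined value = 0 XOR 3 XOR 9 = 10.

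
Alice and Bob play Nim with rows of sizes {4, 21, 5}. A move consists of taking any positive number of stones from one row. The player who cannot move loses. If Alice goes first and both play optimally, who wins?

Alice wins

Bitwise XOR of the heap sizes:
  00100  (4)
  10101  (21)
  00101  (5)
  -----
  10100  (20)
The nim-sum is 20 ≠ 0, so this is an N-position: the player to move can win; Alice has a winning move.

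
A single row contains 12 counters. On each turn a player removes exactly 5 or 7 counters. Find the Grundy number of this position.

0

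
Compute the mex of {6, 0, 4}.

0 is in the set but 1 is not, so the mex is 1.

1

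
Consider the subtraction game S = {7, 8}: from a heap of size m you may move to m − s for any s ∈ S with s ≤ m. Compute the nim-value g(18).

Grundy values for subtraction set {7, 8}:
k:     0  1  2  3  4  5  6  7  8  9 10 11 12 13 14 15 16 17 18
g(k):  0  0  0  0  0  0  0  1  1  1  1  1  1  1  2  0  0  0  0
So g(18) = 0.

0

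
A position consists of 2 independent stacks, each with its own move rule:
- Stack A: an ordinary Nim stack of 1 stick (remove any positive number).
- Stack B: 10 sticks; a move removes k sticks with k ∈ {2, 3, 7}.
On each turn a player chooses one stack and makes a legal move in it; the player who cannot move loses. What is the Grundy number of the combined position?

1

Stack A is a plain Nim stack of size 1, so its Grundy value is 1.
Grundy values for stack B (subtraction set {2, 3, 7}):
g(0) = mex{} = 0
g(1) = mex{} = 0
g(2) = mex{0} = 1
g(3) = mex{0} = 1
g(4) = mex{0,1} = 2
g(5) = mex{1} = 0
g(6) = mex{1,2} = 0
g(7) = mex{0,2} = 1
g(8) = mex{0} = 1
g(9) = mex{0,1} = 2
g(10) = mex{1} = 0
So g(10) = 0.
By the Sprague-Grundy theorem, the Grundy value of a sum of independent games is the XOR of the component values.
Combined value = 1 XOR 0 = 1.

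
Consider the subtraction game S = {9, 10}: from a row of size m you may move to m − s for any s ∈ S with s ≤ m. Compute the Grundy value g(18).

Compute g(0), g(1), … for moves {9, 10}:
k:     0  1  2  3  4  5  6  7  8  9 10 11 12 13 14 15 16 17 18
g(k):  0  0  0  0  0  0  0  0  0  1  1  1  1  1  1  1  1  1  2
So g(18) = 2.

2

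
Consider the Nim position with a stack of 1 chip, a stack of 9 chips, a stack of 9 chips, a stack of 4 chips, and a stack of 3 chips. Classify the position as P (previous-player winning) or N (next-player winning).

Nim-sum: 1 ^ 9 ^ 9 ^ 4 ^ 3 = 6.
The nim-sum is 6 ≠ 0, so this is an N-position: the player to move can win.

N-position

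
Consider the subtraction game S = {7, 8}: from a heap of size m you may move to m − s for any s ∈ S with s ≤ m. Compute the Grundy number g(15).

0

Compute g(0), g(1), … for moves {7, 8}:
k:     0  1  2  3  4  5  6  7  8  9 10 11 12 13 14 15
g(k):  0  0  0  0  0  0  0  1  1  1  1  1  1  1  2  0
So g(15) = 0.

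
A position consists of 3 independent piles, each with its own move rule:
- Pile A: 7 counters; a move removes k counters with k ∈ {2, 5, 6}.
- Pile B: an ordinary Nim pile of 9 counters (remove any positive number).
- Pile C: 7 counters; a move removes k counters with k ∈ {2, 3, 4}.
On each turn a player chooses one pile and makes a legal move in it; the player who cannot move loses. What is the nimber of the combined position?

Grundy values for pile A (subtraction set {2, 5, 6}):
k:     0  1  2  3  4  5  6  7
g(k):  0  0  1  1  0  2  1  3
So g(7) = 3.
Pile B is a plain Nim pile of size 9, so its Grundy value is 9.
Grundy values for pile C (subtraction set {2, 3, 4}):
k:     0  1  2  3  4  5  6  7
g(k):  0  0  1  1  2  2  0  0
So g(7) = 0.
By the Sprague-Grundy theorem, the Grundy value of a sum of independent games is the XOR of the component values.
Combined value = 3 ⊕ 9 ⊕ 0 = 10.

10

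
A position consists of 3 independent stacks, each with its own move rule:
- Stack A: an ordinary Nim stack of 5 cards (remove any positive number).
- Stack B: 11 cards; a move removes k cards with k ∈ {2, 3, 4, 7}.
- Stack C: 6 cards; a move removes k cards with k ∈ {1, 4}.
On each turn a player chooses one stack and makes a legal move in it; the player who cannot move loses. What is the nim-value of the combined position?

Stack A is a plain Nim stack of size 5, so its Grundy value is 5.
For stack B, compute g(0), g(1), … with moves {2, 3, 4, 7}:
g(0) = mex{} = 0
g(1) = mex{} = 0
g(2) = mex{0} = 1
g(3) = mex{0} = 1
g(4) = mex{0,1} = 2
g(5) = mex{0,1} = 2
g(6) = mex{1,2} = 0
g(7) = mex{0,1,2} = 3
g(8) = mex{0,2} = 1
g(9) = mex{0,1,2,3} = 4
g(10) = mex{0,1,3} = 2
g(11) = mex{1,2,3,4} = 0
So g(11) = 0.
Grundy values for stack C (subtraction set {1, 4}):
k:     0  1  2  3  4  5  6
g(k):  0  1  0  1  2  0  1
So g(6) = 1.
The value of a disjunctive sum is the nim-sum of the parts.
Combined value = 5 ⊕ 0 ⊕ 1 = 4.

4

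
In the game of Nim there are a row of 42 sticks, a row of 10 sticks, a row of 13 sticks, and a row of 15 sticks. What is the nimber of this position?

Write each in binary and XOR column by column:
  101010  (42)
  001010  (10)
  001101  (13)
  001111  (15)
  ------
  100010  (34)

34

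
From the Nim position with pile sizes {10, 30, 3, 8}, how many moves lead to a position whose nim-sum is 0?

Nim-sum: 10 ⊕ 30 ⊕ 3 ⊕ 8 = 31.
The overall nim-sum is X = 31. A pile of size p has a winning move iff p XOR X < p (reduce it to p XOR X).
  10: 10 XOR 31 = 21 ≥ 10 — no move.
  30: 30 XOR 31 = 1 < 30 — winning move (to 1).
  3: 3 XOR 31 = 28 ≥ 3 — no move.
  8: 8 XOR 31 = 23 ≥ 8 — no move.
That gives 1 winning move.

1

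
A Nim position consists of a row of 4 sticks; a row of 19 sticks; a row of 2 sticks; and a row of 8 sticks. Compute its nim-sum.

Write each in binary and XOR column by column:
  00100  (4)
  10011  (19)
  00010  (2)
  01000  (8)
  -----
  11101  (29)

29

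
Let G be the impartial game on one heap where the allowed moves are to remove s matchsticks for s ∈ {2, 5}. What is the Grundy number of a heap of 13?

Compute g(0), g(1), … for moves {2, 5}:
g(0) = mex{} = 0
g(1) = mex{} = 0
g(2) = mex{0} = 1
g(3) = mex{0} = 1
g(4) = mex{1} = 0
g(5) = mex{0,1} = 2
g(6) = mex{0} = 1
g(7) = mex{1,2} = 0
g(8) = mex{1} = 0
g(9) = mex{0} = 1
g(10) = mex{0,2} = 1
g(11) = mex{1} = 0
g(12) = mex{0,1} = 2
g(13) = mex{0} = 1
So g(13) = 1.

1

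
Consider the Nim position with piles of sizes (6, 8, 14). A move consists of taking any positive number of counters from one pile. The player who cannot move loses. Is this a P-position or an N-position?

P-position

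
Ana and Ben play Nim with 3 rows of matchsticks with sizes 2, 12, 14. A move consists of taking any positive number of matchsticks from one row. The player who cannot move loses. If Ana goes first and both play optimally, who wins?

Write each in binary and XOR column by column:
  0010  (2)
  1100  (12)
  1110  (14)
  ----
  0000  (0)
The nim-sum is 0, so this is a P-position: the player to move is in a losing position under optimal play; Ana is about to move from it and so loses — Ben wins.

Ben wins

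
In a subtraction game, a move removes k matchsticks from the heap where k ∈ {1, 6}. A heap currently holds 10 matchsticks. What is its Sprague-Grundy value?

Grundy values for subtraction set {1, 6}:
k:     0  1  2  3  4  5  6  7  8  9 10
g(k):  0  1  0  1  0  1  2  0  1  0  1
So g(10) = 1.

1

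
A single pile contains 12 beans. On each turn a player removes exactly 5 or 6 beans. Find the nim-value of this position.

Grundy values for subtraction set {5, 6}:
k:     0  1  2  3  4  5  6  7  8  9 10 11 12
g(k):  0  0  0  0  0  1  1  1  1  1  2  0  0
So g(12) = 0.

0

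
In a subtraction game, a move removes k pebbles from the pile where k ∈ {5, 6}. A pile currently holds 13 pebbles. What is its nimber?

0

Build the Grundy sequence with g(k) = mex{g(k−s) : s ∈ {5, 6}, s ≤ k}:
g(0) = mex{} = 0
g(1) = mex{} = 0
g(2) = mex{} = 0
g(3) = mex{} = 0
g(4) = mex{} = 0
g(5) = mex{0} = 1
g(6) = mex{0} = 1
g(7) = mex{0} = 1
g(8) = mex{0} = 1
g(9) = mex{0} = 1
g(10) = mex{0,1} = 2
g(11) = mex{1} = 0
g(12) = mex{1} = 0
g(13) = mex{1} = 0
So g(13) = 0.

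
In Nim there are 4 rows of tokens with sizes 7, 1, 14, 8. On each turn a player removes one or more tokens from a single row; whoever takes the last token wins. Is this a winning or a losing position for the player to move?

In binary:
  0111  (7)
  0001  (1)
  1110  (14)
  1000  (8)
  ----
  0000  (0)
The nim-sum is 0, so this is a P-position: the player to move is in a losing position under optimal play.

Losing position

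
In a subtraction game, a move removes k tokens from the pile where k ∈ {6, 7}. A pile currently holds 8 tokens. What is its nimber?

Grundy values for subtraction set {6, 7}:
g(0) = mex{} = 0
g(1) = mex{} = 0
g(2) = mex{} = 0
g(3) = mex{} = 0
g(4) = mex{} = 0
g(5) = mex{} = 0
g(6) = mex{0} = 1
g(7) = mex{0} = 1
g(8) = mex{0} = 1
So g(8) = 1.

1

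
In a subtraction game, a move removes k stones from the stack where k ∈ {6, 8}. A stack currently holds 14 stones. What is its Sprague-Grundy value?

0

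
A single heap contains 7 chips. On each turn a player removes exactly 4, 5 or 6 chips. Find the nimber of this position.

Build the Grundy sequence with g(k) = mex{g(k−s) : s ∈ {4, 5, 6}, s ≤ k}:
k:     0  1  2  3  4  5  6  7
g(k):  0  0  0  0  1  1  1  1
So g(7) = 1.

1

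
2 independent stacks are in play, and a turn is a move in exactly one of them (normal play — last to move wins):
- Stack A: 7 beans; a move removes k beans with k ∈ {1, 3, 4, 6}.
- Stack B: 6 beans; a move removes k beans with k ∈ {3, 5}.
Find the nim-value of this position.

For stack A, compute g(0), g(1), … with moves {1, 3, 4, 6}:
g(0) = mex{} = 0
g(1) = mex{0} = 1
g(2) = mex{1} = 0
g(3) = mex{0} = 1
g(4) = mex{0,1} = 2
g(5) = mex{0,1,2} = 3
g(6) = mex{0,1,3} = 2
g(7) = mex{1,2} = 0
So g(7) = 0.
Build the Grundy sequence for stack B with g(k) = mex{g(k−s) : s ∈ {3, 5}, s ≤ k}:
k:     0  1  2  3  4  5  6
g(k):  0  0  0  1  1  1  2
So g(6) = 2.
The value of a disjunctive sum is the nim-sum of the parts.
Combined value = 0 XOR 2 = 2.

2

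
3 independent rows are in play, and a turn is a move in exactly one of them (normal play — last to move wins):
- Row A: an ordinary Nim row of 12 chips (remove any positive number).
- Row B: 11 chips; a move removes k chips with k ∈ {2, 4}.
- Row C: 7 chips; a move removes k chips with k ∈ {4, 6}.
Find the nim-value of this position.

15

Row A is a plain Nim row of size 12, so its Grundy value is 12.
Grundy values for row B (subtraction set {2, 4}):
k:     0  1  2  3  4  5  6  7  8  9 10 11
g(k):  0  0  1  1  2  2  0  0  1  1  2  2
So g(11) = 2.
Grundy values for row C (subtraction set {4, 6}):
k:     0  1  2  3  4  5  6  7
g(k):  0  0  0  0  1  1  1  1
So g(7) = 1.
The value of a disjunctive sum is the nim-sum of the parts.
Combined value = 12 XOR 2 XOR 1 = 15.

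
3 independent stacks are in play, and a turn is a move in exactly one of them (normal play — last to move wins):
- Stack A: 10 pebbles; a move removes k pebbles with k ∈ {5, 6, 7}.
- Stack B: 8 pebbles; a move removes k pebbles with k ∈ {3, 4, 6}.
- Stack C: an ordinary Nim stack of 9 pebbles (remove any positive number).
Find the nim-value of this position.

9

For stack A, compute g(0), g(1), … with moves {5, 6, 7}:
k:     0  1  2  3  4  5  6  7  8  9 10
g(k):  0  0  0  0  0  1  1  1  1  1  2
So g(10) = 2.
For stack B, compute g(0), g(1), … with moves {3, 4, 6}:
g(0) = mex{} = 0
g(1) = mex{} = 0
g(2) = mex{} = 0
g(3) = mex{0} = 1
g(4) = mex{0} = 1
g(5) = mex{0} = 1
g(6) = mex{0,1} = 2
g(7) = mex{0,1} = 2
g(8) = mex{0,1} = 2
So g(8) = 2.
Stack C is a plain Nim stack of size 9, so its Grundy value is 9.
The value of a disjunctive sum is the nim-sum of the parts.
Combined value = 2 ⊕ 2 ⊕ 9 = 9.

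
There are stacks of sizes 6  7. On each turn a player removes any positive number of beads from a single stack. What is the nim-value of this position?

1

Write each in binary and XOR column by column:
  110  (6)
  111  (7)
  ---
  001  (1)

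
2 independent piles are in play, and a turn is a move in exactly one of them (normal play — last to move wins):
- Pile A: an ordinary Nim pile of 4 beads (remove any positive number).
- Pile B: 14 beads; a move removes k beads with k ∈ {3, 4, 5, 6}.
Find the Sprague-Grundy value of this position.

Pile A is a plain Nim pile of size 4, so its Grundy value is 4.
Grundy values for pile B (subtraction set {3, 4, 5, 6}):
k:     0  1  2  3  4  5  6  7  8  9 10 11 12 13 14
g(k):  0  0  0  1  1  1  2  2  2  0  0  0  1  1  1
So g(14) = 1.
The value of a disjunctive sum is the nim-sum of the parts.
Combined value = 4 XOR 1 = 5.

5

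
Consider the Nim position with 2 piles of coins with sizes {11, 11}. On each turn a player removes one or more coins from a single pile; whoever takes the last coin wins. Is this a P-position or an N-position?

P-position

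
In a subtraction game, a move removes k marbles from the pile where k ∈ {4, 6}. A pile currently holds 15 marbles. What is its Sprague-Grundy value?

1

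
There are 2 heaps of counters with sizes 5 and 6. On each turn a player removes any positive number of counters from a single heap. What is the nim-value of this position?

Write each in binary and XOR column by column:
  101  (5)
  110  (6)
  ---
  011  (3)

3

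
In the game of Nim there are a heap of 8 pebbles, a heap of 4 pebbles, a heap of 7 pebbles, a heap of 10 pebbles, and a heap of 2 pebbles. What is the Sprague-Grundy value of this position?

3

Nim-sum: 8 ^ 4 ^ 7 ^ 10 ^ 2 = 3.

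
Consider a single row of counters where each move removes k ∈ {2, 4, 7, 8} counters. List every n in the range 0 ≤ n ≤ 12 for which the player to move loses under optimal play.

0, 1, 6, 11, 12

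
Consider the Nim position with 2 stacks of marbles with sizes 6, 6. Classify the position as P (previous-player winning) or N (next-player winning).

Nim-sum: 6 XOR 6 = 0.
The nim-sum is 0, so this is a P-position: the player to move is in a losing position under optimal play.

P-position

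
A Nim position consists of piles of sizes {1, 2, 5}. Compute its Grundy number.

6

Bitwise XOR of the heap sizes:
  001  (1)
  010  (2)
  101  (5)
  ---
  110  (6)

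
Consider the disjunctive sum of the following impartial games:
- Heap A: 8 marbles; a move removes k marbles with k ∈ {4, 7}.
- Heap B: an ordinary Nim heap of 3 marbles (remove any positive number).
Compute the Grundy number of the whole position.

1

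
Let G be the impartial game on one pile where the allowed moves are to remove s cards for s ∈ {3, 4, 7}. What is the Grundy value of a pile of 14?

1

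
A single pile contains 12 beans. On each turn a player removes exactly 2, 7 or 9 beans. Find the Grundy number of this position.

Grundy values for subtraction set {2, 7, 9}:
k:     0  1  2  3  4  5  6  7  8  9 10 11 12
g(k):  0  0  1  1  0  0  1  1  2  2  3  3  2
So g(12) = 2.

2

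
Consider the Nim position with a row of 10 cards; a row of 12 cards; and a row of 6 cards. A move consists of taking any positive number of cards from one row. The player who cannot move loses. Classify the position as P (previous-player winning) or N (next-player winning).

P-position

In binary:
  1010  (10)
  1100  (12)
  0110  (6)
  ----
  0000  (0)
The nim-sum is 0, so this is a P-position: the player to move is in a losing position under optimal play.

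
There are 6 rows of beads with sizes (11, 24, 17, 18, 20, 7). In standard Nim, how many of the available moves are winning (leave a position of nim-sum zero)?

Compute the nim-sum pairwise:
11 ^ 24 = 19
19 ^ 17 = 2
2 ^ 18 = 16
16 ^ 20 = 4
4 ^ 7 = 3
The overall nim-sum is X = 3. A row of size p has a winning move iff p XOR X < p (reduce it to p XOR X).
  11: 11 XOR 3 = 8 < 11 — winning move (to 8).
  24: 24 XOR 3 = 27 ≥ 24 — no move.
  17: 17 XOR 3 = 18 ≥ 17 — no move.
  18: 18 XOR 3 = 17 < 18 — winning move (to 17).
  20: 20 XOR 3 = 23 ≥ 20 — no move.
  7: 7 XOR 3 = 4 < 7 — winning move (to 4).
That gives 3 winning moves.

3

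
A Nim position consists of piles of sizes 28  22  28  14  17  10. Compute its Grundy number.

Compute the nim-sum pairwise:
28 ⊕ 22 = 10
10 ⊕ 28 = 22
22 ⊕ 14 = 24
24 ⊕ 17 = 9
9 ⊕ 10 = 3

3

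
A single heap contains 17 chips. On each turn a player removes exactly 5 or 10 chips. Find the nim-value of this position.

Grundy values for subtraction set {5, 10}:
k:     0  1  2  3  4  5  6  7  8  9 10 11 12 13 14 15 16 17
g(k):  0  0  0  0  0  1  1  1  1  1  2  2  2  2  2  0  0  0
So g(17) = 0.

0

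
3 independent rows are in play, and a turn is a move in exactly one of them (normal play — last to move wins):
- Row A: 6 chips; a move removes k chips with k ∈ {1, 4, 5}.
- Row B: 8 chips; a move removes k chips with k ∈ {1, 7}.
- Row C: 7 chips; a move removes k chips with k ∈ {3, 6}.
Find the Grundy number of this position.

Build the Grundy sequence for row A with g(k) = mex{g(k−s) : s ∈ {1, 4, 5}, s ≤ k}:
g(0) = mex{} = 0
g(1) = mex{0} = 1
g(2) = mex{1} = 0
g(3) = mex{0} = 1
g(4) = mex{0,1} = 2
g(5) = mex{0,1,2} = 3
g(6) = mex{0,1,3} = 2
So g(6) = 2.
Build the Grundy sequence for row B with g(k) = mex{g(k−s) : s ∈ {1, 7}, s ≤ k}:
k:     0  1  2  3  4  5  6  7  8
g(k):  0  1  0  1  0  1  0  1  0
So g(8) = 0.
Grundy values for row C (subtraction set {3, 6}):
g(0) = mex{} = 0
g(1) = mex{} = 0
g(2) = mex{} = 0
g(3) = mex{0} = 1
g(4) = mex{0} = 1
g(5) = mex{0} = 1
g(6) = mex{0,1} = 2
g(7) = mex{0,1} = 2
So g(7) = 2.
By the Sprague-Grundy theorem, the Grundy value of a sum of independent games is the XOR of the component values.
Combined value = 2 XOR 0 XOR 2 = 0.

0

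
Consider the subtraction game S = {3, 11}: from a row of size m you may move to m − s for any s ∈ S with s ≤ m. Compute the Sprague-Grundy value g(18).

Grundy values for subtraction set {3, 11}:
k:     0  1  2  3  4  5  6  7  8  9 10 11 12 13 14 15 16 17 18
g(k):  0  0  0  1  1  1  0  0  0  1  1  1  2  2  0  0  0  1  1
So g(18) = 1.

1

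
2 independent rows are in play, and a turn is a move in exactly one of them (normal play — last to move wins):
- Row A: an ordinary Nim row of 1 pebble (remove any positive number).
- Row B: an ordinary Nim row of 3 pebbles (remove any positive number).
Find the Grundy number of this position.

Row A is a plain Nim row of size 1, so its Grundy value is 1.
Row B is a plain Nim row of size 3, so its Grundy value is 3.
The value of a disjunctive sum is the nim-sum of the parts.
Combined value = 1 XOR 3 = 2.

2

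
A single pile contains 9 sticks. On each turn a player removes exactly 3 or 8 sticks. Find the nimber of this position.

1

Grundy values for subtraction set {3, 8}:
g(0) = mex{} = 0
g(1) = mex{} = 0
g(2) = mex{} = 0
g(3) = mex{0} = 1
g(4) = mex{0} = 1
g(5) = mex{0} = 1
g(6) = mex{1} = 0
g(7) = mex{1} = 0
g(8) = mex{0,1} = 2
g(9) = mex{0} = 1
So g(9) = 1.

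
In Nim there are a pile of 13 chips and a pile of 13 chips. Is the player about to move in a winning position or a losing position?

Compute the nim-sum pairwise:
13 ^ 13 = 0
The nim-sum is 0, so this is a P-position: the player to move is in a losing position under optimal play.

Losing position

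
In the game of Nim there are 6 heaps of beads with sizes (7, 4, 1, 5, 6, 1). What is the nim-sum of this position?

0

Nim-sum: 7 ⊕ 4 ⊕ 1 ⊕ 5 ⊕ 6 ⊕ 1 = 0.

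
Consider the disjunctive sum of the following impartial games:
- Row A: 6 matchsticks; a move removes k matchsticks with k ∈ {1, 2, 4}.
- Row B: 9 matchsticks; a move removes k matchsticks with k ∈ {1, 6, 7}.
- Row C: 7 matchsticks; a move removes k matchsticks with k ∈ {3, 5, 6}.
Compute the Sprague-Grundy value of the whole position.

1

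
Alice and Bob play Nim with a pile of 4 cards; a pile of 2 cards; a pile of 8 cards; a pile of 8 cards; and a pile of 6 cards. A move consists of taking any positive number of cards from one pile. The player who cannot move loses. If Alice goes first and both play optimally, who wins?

Compute the nim-sum pairwise:
4 ⊕ 2 = 6
6 ⊕ 8 = 14
14 ⊕ 8 = 6
6 ⊕ 6 = 0
The nim-sum is 0, so this is a P-position: the player to move is in a losing position under optimal play; Alice is about to move from it and so loses — Bob wins.

Bob wins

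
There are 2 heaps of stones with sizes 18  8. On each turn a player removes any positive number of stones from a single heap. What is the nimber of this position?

26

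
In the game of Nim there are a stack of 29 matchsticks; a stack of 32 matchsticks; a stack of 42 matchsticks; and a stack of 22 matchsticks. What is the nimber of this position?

1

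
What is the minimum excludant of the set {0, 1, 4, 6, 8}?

The values 0, 1 are all present; 2 is the first non-negative integer missing from the set.

2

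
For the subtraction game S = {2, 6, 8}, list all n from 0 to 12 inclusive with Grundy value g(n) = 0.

0, 1, 4, 5

Grundy values for subtraction set {2, 6, 8}:
k:     0  1  2  3  4  5  6  7  8  9 10 11 12
g(k):  0  0  1  1  0  0  1  1  2  2  3  3  2
The P-positions (g = 0) in 0..12 are 0, 1, 4, 5.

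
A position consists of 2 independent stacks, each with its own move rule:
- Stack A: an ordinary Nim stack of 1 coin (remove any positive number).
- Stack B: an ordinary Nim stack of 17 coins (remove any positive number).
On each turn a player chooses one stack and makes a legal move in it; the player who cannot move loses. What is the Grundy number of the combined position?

Stack A is a plain Nim stack of size 1, so its Grundy value is 1.
Stack B is a plain Nim stack of size 17, so its Grundy value is 17.
By the Sprague-Grundy theorem, the Grundy value of a sum of independent games is the XOR of the component values.
Combined value = 1 ⊕ 17 = 16.

16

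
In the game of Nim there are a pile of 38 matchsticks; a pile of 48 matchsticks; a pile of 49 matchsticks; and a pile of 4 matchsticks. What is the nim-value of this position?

35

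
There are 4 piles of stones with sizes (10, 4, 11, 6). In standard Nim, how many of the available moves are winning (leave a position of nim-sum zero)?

Nim-sum: 10 ⊕ 4 ⊕ 11 ⊕ 6 = 3.
The overall nim-sum is X = 3. A pile of size p has a winning move iff p XOR X < p (reduce it to p XOR X).
  10: 10 XOR 3 = 9 < 10 — winning move (to 9).
  4: 4 XOR 3 = 7 ≥ 4 — no move.
  11: 11 XOR 3 = 8 < 11 — winning move (to 8).
  6: 6 XOR 3 = 5 < 6 — winning move (to 5).
That gives 3 winning moves.

3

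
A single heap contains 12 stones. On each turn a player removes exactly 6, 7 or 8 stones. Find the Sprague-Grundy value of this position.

Build the Grundy sequence with g(k) = mex{g(k−s) : s ∈ {6, 7, 8}, s ≤ k}:
k:     0  1  2  3  4  5  6  7  8  9 10 11 12
g(k):  0  0  0  0  0  0  1  1  1  1  1  1  2
So g(12) = 2.

2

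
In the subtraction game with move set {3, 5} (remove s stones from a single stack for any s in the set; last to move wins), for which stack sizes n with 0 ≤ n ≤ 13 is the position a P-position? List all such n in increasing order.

0, 1, 2, 8, 9, 10

Grundy values for subtraction set {3, 5}:
g(0) = mex{} = 0
g(1) = mex{} = 0
g(2) = mex{} = 0
g(3) = mex{0} = 1
g(4) = mex{0} = 1
g(5) = mex{0} = 1
g(6) = mex{0,1} = 2
g(7) = mex{0,1} = 2
g(8) = mex{1} = 0
g(9) = mex{1,2} = 0
g(10) = mex{1,2} = 0
g(11) = mex{0,2} = 1
g(12) = mex{0,2} = 1
g(13) = mex{0} = 1
The P-positions (g = 0) in 0..13 are 0, 1, 2, 8, 9, 10.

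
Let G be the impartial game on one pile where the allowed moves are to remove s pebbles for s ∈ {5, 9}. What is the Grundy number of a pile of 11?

2

Compute g(0), g(1), … for moves {5, 9}:
g(0) = mex{} = 0
g(1) = mex{} = 0
g(2) = mex{} = 0
g(3) = mex{} = 0
g(4) = mex{} = 0
g(5) = mex{0} = 1
g(6) = mex{0} = 1
g(7) = mex{0} = 1
g(8) = mex{0} = 1
g(9) = mex{0} = 1
g(10) = mex{0,1} = 2
g(11) = mex{0,1} = 2
So g(11) = 2.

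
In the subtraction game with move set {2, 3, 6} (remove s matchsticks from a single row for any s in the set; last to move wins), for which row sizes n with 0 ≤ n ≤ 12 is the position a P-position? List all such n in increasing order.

0, 1, 5, 9, 10

Grundy values for subtraction set {2, 3, 6}:
k:     0  1  2  3  4  5  6  7  8  9 10 11 12
g(k):  0  0  1  1  2  0  3  1  2  0  0  1  1
The P-positions (g = 0) in 0..12 are 0, 1, 5, 9, 10.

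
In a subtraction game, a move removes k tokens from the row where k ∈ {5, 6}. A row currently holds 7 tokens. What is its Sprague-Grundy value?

1

Build the Grundy sequence with g(k) = mex{g(k−s) : s ∈ {5, 6}, s ≤ k}:
g(0) = mex{} = 0
g(1) = mex{} = 0
g(2) = mex{} = 0
g(3) = mex{} = 0
g(4) = mex{} = 0
g(5) = mex{0} = 1
g(6) = mex{0} = 1
g(7) = mex{0} = 1
So g(7) = 1.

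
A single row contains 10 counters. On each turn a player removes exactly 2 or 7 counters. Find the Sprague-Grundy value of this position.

Compute g(0), g(1), … for moves {2, 7}:
g(0) = mex{} = 0
g(1) = mex{} = 0
g(2) = mex{0} = 1
g(3) = mex{0} = 1
g(4) = mex{1} = 0
g(5) = mex{1} = 0
g(6) = mex{0} = 1
g(7) = mex{0} = 1
g(8) = mex{0,1} = 2
g(9) = mex{1} = 0
g(10) = mex{1,2} = 0
So g(10) = 0.

0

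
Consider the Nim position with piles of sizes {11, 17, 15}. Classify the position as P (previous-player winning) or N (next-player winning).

N-position

Compute the nim-sum pairwise:
11 ⊕ 17 = 26
26 ⊕ 15 = 21
The nim-sum is 21 ≠ 0, so this is an N-position: the player to move can win.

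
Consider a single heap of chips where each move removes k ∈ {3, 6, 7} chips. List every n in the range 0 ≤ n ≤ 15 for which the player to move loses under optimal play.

0, 1, 2, 10, 11, 12

Compute g(0), g(1), … for moves {3, 6, 7}:
k:     0  1  2  3  4  5  6  7  8  9 10 11 12 13 14 15
g(k):  0  0  0  1  1  1  2  2  2  3  0  0  0  1  1  1
The P-positions (g = 0) in 0..15 are 0, 1, 2, 10, 11, 12.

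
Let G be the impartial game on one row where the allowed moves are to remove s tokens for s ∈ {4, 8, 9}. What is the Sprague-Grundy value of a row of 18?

Grundy values for subtraction set {4, 8, 9}:
k:     0  1  2  3  4  5  6  7  8  9 10 11 12 13 14 15 16 17 18
g(k):  0  0  0  0  1  1  1  1  2  2  2  2  3  0  0  0  0  1  1
So g(18) = 1.

1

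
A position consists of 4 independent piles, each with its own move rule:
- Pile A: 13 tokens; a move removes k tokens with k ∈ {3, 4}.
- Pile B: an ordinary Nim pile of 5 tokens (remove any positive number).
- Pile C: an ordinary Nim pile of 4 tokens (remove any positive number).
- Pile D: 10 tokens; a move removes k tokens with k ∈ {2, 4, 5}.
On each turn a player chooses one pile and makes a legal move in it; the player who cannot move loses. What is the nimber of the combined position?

2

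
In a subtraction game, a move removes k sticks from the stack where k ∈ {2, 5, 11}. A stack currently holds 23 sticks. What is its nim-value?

Grundy values for subtraction set {2, 5, 11}:
k:     0  1  2  3  4  5  6  7  8  9 10 11 12 13 14 15 16 17 18 19 20 21 22 23
g(k):  0  0  1  1  0  2  1  0  0  1  1  2  2  3  0  2  1  0  2  1  0  0  1  1
So g(23) = 1.

1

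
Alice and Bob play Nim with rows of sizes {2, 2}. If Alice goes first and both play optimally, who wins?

Compute the nim-sum pairwise:
2 ^ 2 = 0
The nim-sum is 0, so this is a P-position: the player to move is in a losing position under optimal play; Alice is about to move from it and so loses — Bob wins.

Bob wins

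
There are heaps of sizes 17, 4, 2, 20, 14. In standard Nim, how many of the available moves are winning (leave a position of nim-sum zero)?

1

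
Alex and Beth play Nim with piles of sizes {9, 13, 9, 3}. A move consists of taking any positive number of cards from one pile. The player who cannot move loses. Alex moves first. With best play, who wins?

Alex wins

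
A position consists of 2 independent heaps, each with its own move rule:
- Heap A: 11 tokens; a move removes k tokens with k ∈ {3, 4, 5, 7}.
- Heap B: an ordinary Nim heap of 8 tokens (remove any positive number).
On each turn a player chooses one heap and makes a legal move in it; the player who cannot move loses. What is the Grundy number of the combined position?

Build the Grundy sequence for heap A with g(k) = mex{g(k−s) : s ∈ {3, 4, 5, 7}, s ≤ k}:
g(0) = mex{} = 0
g(1) = mex{} = 0
g(2) = mex{} = 0
g(3) = mex{0} = 1
g(4) = mex{0} = 1
g(5) = mex{0} = 1
g(6) = mex{0,1} = 2
g(7) = mex{0,1} = 2
g(8) = mex{0,1} = 2
g(9) = mex{0,1,2} = 3
g(10) = mex{1,2} = 0
g(11) = mex{1,2} = 0
So g(11) = 0.
Heap B is a plain Nim heap of size 8, so its Grundy value is 8.
By the Sprague-Grundy theorem, the Grundy value of a sum of independent games is the XOR of the component values.
Combined value = 0 XOR 8 = 8.

8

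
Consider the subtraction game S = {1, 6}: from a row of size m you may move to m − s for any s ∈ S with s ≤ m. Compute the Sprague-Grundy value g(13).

2

Build the Grundy sequence with g(k) = mex{g(k−s) : s ∈ {1, 6}, s ≤ k}:
k:     0  1  2  3  4  5  6  7  8  9 10 11 12 13
g(k):  0  1  0  1  0  1  2  0  1  0  1  0  1  2
So g(13) = 2.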